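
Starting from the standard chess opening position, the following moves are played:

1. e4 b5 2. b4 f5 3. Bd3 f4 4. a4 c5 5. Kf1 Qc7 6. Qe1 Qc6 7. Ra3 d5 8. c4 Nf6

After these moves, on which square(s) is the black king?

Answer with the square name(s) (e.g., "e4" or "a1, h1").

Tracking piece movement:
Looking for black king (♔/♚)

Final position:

  a b c d e f g h
  ─────────────────
8│♜ ♞ ♝ · ♚ ♝ · ♜│8
7│♟ · · · ♟ · ♟ ♟│7
6│· · ♛ · · ♞ · ·│6
5│· ♟ ♟ ♟ · · · ·│5
4│♙ ♙ ♙ · ♙ ♟ · ·│4
3│♖ · · ♗ · · · ·│3
2│· · · ♙ · ♙ ♙ ♙│2
1│· ♘ ♗ · ♕ ♔ ♘ ♖│1
  ─────────────────
  a b c d e f g h


e8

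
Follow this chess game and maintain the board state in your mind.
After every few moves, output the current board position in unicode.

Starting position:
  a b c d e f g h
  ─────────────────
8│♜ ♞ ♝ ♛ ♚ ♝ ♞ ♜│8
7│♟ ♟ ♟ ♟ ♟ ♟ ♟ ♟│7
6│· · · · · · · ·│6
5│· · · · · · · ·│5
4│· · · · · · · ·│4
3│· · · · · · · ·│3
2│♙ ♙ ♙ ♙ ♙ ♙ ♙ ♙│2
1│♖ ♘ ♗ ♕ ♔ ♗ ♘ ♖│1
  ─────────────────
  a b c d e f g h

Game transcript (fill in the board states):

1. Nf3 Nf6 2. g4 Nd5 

  a b c d e f g h
  ─────────────────
8│♜ ♞ ♝ ♛ ♚ ♝ · ♜│8
7│♟ ♟ ♟ ♟ ♟ ♟ ♟ ♟│7
6│· · · · · · · ·│6
5│· · · ♞ · · · ·│5
4│· · · · · · ♙ ·│4
3│· · · · · ♘ · ·│3
2│♙ ♙ ♙ ♙ ♙ ♙ · ♙│2
1│♖ ♘ ♗ ♕ ♔ ♗ · ♖│1
  ─────────────────
  a b c d e f g h

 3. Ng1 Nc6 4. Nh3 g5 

  a b c d e f g h
  ─────────────────
8│♜ · ♝ ♛ ♚ ♝ · ♜│8
7│♟ ♟ ♟ ♟ ♟ ♟ · ♟│7
6│· · ♞ · · · · ·│6
5│· · · ♞ · · ♟ ·│5
4│· · · · · · ♙ ·│4
3│· · · · · · · ♘│3
2│♙ ♙ ♙ ♙ ♙ ♙ · ♙│2
1│♖ ♘ ♗ ♕ ♔ ♗ · ♖│1
  ─────────────────
  a b c d e f g h

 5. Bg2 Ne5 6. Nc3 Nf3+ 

  a b c d e f g h
  ─────────────────
8│♜ · ♝ ♛ ♚ ♝ · ♜│8
7│♟ ♟ ♟ ♟ ♟ ♟ · ♟│7
6│· · · · · · · ·│6
5│· · · ♞ · · ♟ ·│5
4│· · · · · · ♙ ·│4
3│· · ♘ · · ♞ · ♘│3
2│♙ ♙ ♙ ♙ ♙ ♙ ♗ ♙│2
1│♖ · ♗ ♕ ♔ · · ♖│1
  ─────────────────
  a b c d e f g h

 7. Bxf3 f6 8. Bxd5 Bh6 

  a b c d e f g h
  ─────────────────
8│♜ · ♝ ♛ ♚ · · ♜│8
7│♟ ♟ ♟ ♟ ♟ · · ♟│7
6│· · · · · ♟ · ♝│6
5│· · · ♗ · · ♟ ·│5
4│· · · · · · ♙ ·│4
3│· · ♘ · · · · ♘│3
2│♙ ♙ ♙ ♙ ♙ ♙ · ♙│2
1│♖ · ♗ ♕ ♔ · · ♖│1
  ─────────────────
  a b c d e f g h

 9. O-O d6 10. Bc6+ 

  a b c d e f g h
  ─────────────────
8│♜ · ♝ ♛ ♚ · · ♜│8
7│♟ ♟ ♟ · ♟ · · ♟│7
6│· · ♗ ♟ · ♟ · ♝│6
5│· · · · · · ♟ ·│5
4│· · · · · · ♙ ·│4
3│· · ♘ · · · · ♘│3
2│♙ ♙ ♙ ♙ ♙ ♙ · ♙│2
1│♖ · ♗ ♕ · ♖ ♔ ·│1
  ─────────────────
  a b c d e f g h


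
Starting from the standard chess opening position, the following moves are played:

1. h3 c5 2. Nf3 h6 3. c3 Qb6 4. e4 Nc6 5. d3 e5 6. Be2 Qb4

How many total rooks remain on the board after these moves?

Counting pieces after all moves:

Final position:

  a b c d e f g h
  ─────────────────
8│♜ · ♝ · ♚ ♝ ♞ ♜│8
7│♟ ♟ · ♟ · ♟ ♟ ·│7
6│· · ♞ · · · · ♟│6
5│· · ♟ · ♟ · · ·│5
4│· ♛ · · ♙ · · ·│4
3│· · ♙ ♙ · ♘ · ♙│3
2│♙ ♙ · · ♗ ♙ ♙ ·│2
1│♖ ♘ ♗ ♕ ♔ · · ♖│1
  ─────────────────
  a b c d e f g h


4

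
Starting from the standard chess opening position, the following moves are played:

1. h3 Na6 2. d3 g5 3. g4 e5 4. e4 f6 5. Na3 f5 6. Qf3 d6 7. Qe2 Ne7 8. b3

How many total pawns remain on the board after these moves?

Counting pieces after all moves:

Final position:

  a b c d e f g h
  ─────────────────
8│♜ · ♝ ♛ ♚ ♝ · ♜│8
7│♟ ♟ ♟ · ♞ · · ♟│7
6│♞ · · ♟ · · · ·│6
5│· · · · ♟ ♟ ♟ ·│5
4│· · · · ♙ · ♙ ·│4
3│♘ ♙ · ♙ · · · ♙│3
2│♙ · ♙ · ♕ ♙ · ·│2
1│♖ · ♗ · ♔ ♗ ♘ ♖│1
  ─────────────────
  a b c d e f g h


16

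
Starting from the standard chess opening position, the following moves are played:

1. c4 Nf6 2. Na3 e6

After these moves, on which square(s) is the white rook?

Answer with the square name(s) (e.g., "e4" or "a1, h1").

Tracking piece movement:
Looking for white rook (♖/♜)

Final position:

  a b c d e f g h
  ─────────────────
8│♜ ♞ ♝ ♛ ♚ ♝ · ♜│8
7│♟ ♟ ♟ ♟ · ♟ ♟ ♟│7
6│· · · · ♟ ♞ · ·│6
5│· · · · · · · ·│5
4│· · ♙ · · · · ·│4
3│♘ · · · · · · ·│3
2│♙ ♙ · ♙ ♙ ♙ ♙ ♙│2
1│♖ · ♗ ♕ ♔ ♗ ♘ ♖│1
  ─────────────────
  a b c d e f g h


a1, h1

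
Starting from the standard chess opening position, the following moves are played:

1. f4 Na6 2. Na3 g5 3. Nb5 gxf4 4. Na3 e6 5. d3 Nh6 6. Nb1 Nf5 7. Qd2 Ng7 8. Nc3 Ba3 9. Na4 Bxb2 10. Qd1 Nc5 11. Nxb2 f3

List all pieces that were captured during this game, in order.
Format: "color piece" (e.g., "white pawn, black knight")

Tracking captures:
  gxf4: captured white pawn
  Bxb2: captured white pawn
  Nxb2: captured black bishop

white pawn, white pawn, black bishop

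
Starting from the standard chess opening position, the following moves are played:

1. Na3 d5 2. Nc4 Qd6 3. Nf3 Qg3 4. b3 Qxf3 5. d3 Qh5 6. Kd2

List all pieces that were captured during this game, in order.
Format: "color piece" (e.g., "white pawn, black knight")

Tracking captures:
  Qxf3: captured white knight

white knight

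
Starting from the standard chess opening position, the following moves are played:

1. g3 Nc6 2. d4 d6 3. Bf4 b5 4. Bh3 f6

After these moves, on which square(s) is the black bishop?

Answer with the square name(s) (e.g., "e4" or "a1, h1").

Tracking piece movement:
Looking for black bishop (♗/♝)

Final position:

  a b c d e f g h
  ─────────────────
8│♜ · ♝ ♛ ♚ ♝ ♞ ♜│8
7│♟ · ♟ · ♟ · ♟ ♟│7
6│· · ♞ ♟ · ♟ · ·│6
5│· ♟ · · · · · ·│5
4│· · · ♙ · ♗ · ·│4
3│· · · · · · ♙ ♗│3
2│♙ ♙ ♙ · ♙ ♙ · ♙│2
1│♖ ♘ · ♕ ♔ · ♘ ♖│1
  ─────────────────
  a b c d e f g h


c8, f8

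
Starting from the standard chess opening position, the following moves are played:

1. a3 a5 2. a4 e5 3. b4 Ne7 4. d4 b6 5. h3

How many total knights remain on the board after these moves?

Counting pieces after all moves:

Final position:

  a b c d e f g h
  ─────────────────
8│♜ ♞ ♝ ♛ ♚ ♝ · ♜│8
7│· · ♟ ♟ ♞ ♟ ♟ ♟│7
6│· ♟ · · · · · ·│6
5│♟ · · · ♟ · · ·│5
4│♙ ♙ · ♙ · · · ·│4
3│· · · · · · · ♙│3
2│· · ♙ · ♙ ♙ ♙ ·│2
1│♖ ♘ ♗ ♕ ♔ ♗ ♘ ♖│1
  ─────────────────
  a b c d e f g h


4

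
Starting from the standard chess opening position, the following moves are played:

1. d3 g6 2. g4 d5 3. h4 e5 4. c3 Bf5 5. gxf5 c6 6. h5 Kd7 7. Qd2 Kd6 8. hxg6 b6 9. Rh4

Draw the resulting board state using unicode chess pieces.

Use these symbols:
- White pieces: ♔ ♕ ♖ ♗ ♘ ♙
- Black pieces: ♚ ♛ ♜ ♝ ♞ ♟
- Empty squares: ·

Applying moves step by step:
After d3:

♜ ♞ ♝ ♛ ♚ ♝ ♞ ♜
♟ ♟ ♟ ♟ ♟ ♟ ♟ ♟
· · · · · · · ·
· · · · · · · ·
· · · · · · · ·
· · · ♙ · · · ·
♙ ♙ ♙ · ♙ ♙ ♙ ♙
♖ ♘ ♗ ♕ ♔ ♗ ♘ ♖


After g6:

♜ ♞ ♝ ♛ ♚ ♝ ♞ ♜
♟ ♟ ♟ ♟ ♟ ♟ · ♟
· · · · · · ♟ ·
· · · · · · · ·
· · · · · · · ·
· · · ♙ · · · ·
♙ ♙ ♙ · ♙ ♙ ♙ ♙
♖ ♘ ♗ ♕ ♔ ♗ ♘ ♖


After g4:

♜ ♞ ♝ ♛ ♚ ♝ ♞ ♜
♟ ♟ ♟ ♟ ♟ ♟ · ♟
· · · · · · ♟ ·
· · · · · · · ·
· · · · · · ♙ ·
· · · ♙ · · · ·
♙ ♙ ♙ · ♙ ♙ · ♙
♖ ♘ ♗ ♕ ♔ ♗ ♘ ♖


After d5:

♜ ♞ ♝ ♛ ♚ ♝ ♞ ♜
♟ ♟ ♟ · ♟ ♟ · ♟
· · · · · · ♟ ·
· · · ♟ · · · ·
· · · · · · ♙ ·
· · · ♙ · · · ·
♙ ♙ ♙ · ♙ ♙ · ♙
♖ ♘ ♗ ♕ ♔ ♗ ♘ ♖


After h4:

♜ ♞ ♝ ♛ ♚ ♝ ♞ ♜
♟ ♟ ♟ · ♟ ♟ · ♟
· · · · · · ♟ ·
· · · ♟ · · · ·
· · · · · · ♙ ♙
· · · ♙ · · · ·
♙ ♙ ♙ · ♙ ♙ · ·
♖ ♘ ♗ ♕ ♔ ♗ ♘ ♖


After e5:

♜ ♞ ♝ ♛ ♚ ♝ ♞ ♜
♟ ♟ ♟ · · ♟ · ♟
· · · · · · ♟ ·
· · · ♟ ♟ · · ·
· · · · · · ♙ ♙
· · · ♙ · · · ·
♙ ♙ ♙ · ♙ ♙ · ·
♖ ♘ ♗ ♕ ♔ ♗ ♘ ♖


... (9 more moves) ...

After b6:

♜ ♞ · ♛ · ♝ ♞ ♜
♟ · · · · ♟ · ♟
· ♟ ♟ ♚ · · ♙ ·
· · · ♟ ♟ ♙ · ·
· · · · · · · ·
· · ♙ ♙ · · · ·
♙ ♙ · ♕ ♙ ♙ · ·
♖ ♘ ♗ · ♔ ♗ ♘ ♖


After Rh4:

♜ ♞ · ♛ · ♝ ♞ ♜
♟ · · · · ♟ · ♟
· ♟ ♟ ♚ · · ♙ ·
· · · ♟ ♟ ♙ · ·
· · · · · · · ♖
· · ♙ ♙ · · · ·
♙ ♙ · ♕ ♙ ♙ · ·
♖ ♘ ♗ · ♔ ♗ ♘ ·



  a b c d e f g h
  ─────────────────
8│♜ ♞ · ♛ · ♝ ♞ ♜│8
7│♟ · · · · ♟ · ♟│7
6│· ♟ ♟ ♚ · · ♙ ·│6
5│· · · ♟ ♟ ♙ · ·│5
4│· · · · · · · ♖│4
3│· · ♙ ♙ · · · ·│3
2│♙ ♙ · ♕ ♙ ♙ · ·│2
1│♖ ♘ ♗ · ♔ ♗ ♘ ·│1
  ─────────────────
  a b c d e f g h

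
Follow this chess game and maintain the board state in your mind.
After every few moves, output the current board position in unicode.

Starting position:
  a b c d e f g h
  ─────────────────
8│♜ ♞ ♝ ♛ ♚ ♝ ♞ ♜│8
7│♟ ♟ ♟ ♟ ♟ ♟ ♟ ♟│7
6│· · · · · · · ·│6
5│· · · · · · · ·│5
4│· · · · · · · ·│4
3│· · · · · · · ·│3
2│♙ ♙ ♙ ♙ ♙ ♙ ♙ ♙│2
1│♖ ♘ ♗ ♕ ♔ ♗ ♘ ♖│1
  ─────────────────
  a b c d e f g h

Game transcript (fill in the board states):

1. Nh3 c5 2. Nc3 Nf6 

  a b c d e f g h
  ─────────────────
8│♜ ♞ ♝ ♛ ♚ ♝ · ♜│8
7│♟ ♟ · ♟ ♟ ♟ ♟ ♟│7
6│· · · · · ♞ · ·│6
5│· · ♟ · · · · ·│5
4│· · · · · · · ·│4
3│· · ♘ · · · · ♘│3
2│♙ ♙ ♙ ♙ ♙ ♙ ♙ ♙│2
1│♖ · ♗ ♕ ♔ ♗ · ♖│1
  ─────────────────
  a b c d e f g h

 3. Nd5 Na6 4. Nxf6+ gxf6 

  a b c d e f g h
  ─────────────────
8│♜ · ♝ ♛ ♚ ♝ · ♜│8
7│♟ ♟ · ♟ ♟ ♟ · ♟│7
6│♞ · · · · ♟ · ·│6
5│· · ♟ · · · · ·│5
4│· · · · · · · ·│4
3│· · · · · · · ♘│3
2│♙ ♙ ♙ ♙ ♙ ♙ ♙ ♙│2
1│♖ · ♗ ♕ ♔ ♗ · ♖│1
  ─────────────────
  a b c d e f g h

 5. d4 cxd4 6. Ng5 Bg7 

  a b c d e f g h
  ─────────────────
8│♜ · ♝ ♛ ♚ · · ♜│8
7│♟ ♟ · ♟ ♟ ♟ ♝ ♟│7
6│♞ · · · · ♟ · ·│6
5│· · · · · · ♘ ·│5
4│· · · ♟ · · · ·│4
3│· · · · · · · ·│3
2│♙ ♙ ♙ · ♙ ♙ ♙ ♙│2
1│♖ · ♗ ♕ ♔ ♗ · ♖│1
  ─────────────────
  a b c d e f g h

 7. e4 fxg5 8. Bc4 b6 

  a b c d e f g h
  ─────────────────
8│♜ · ♝ ♛ ♚ · · ♜│8
7│♟ · · ♟ ♟ ♟ ♝ ♟│7
6│♞ ♟ · · · · · ·│6
5│· · · · · · ♟ ·│5
4│· · ♗ ♟ ♙ · · ·│4
3│· · · · · · · ·│3
2│♙ ♙ ♙ · · ♙ ♙ ♙│2
1│♖ · ♗ ♕ ♔ · · ♖│1
  ─────────────────
  a b c d e f g h

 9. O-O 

  a b c d e f g h
  ─────────────────
8│♜ · ♝ ♛ ♚ · · ♜│8
7│♟ · · ♟ ♟ ♟ ♝ ♟│7
6│♞ ♟ · · · · · ·│6
5│· · · · · · ♟ ·│5
4│· · ♗ ♟ ♙ · · ·│4
3│· · · · · · · ·│3
2│♙ ♙ ♙ · · ♙ ♙ ♙│2
1│♖ · ♗ ♕ · ♖ ♔ ·│1
  ─────────────────
  a b c d e f g h


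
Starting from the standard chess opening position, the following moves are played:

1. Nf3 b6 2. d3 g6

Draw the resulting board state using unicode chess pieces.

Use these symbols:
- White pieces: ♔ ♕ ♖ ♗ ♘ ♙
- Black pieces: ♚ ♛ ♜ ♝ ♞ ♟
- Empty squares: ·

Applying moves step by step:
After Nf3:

♜ ♞ ♝ ♛ ♚ ♝ ♞ ♜
♟ ♟ ♟ ♟ ♟ ♟ ♟ ♟
· · · · · · · ·
· · · · · · · ·
· · · · · · · ·
· · · · · ♘ · ·
♙ ♙ ♙ ♙ ♙ ♙ ♙ ♙
♖ ♘ ♗ ♕ ♔ ♗ · ♖


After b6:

♜ ♞ ♝ ♛ ♚ ♝ ♞ ♜
♟ · ♟ ♟ ♟ ♟ ♟ ♟
· ♟ · · · · · ·
· · · · · · · ·
· · · · · · · ·
· · · · · ♘ · ·
♙ ♙ ♙ ♙ ♙ ♙ ♙ ♙
♖ ♘ ♗ ♕ ♔ ♗ · ♖


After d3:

♜ ♞ ♝ ♛ ♚ ♝ ♞ ♜
♟ · ♟ ♟ ♟ ♟ ♟ ♟
· ♟ · · · · · ·
· · · · · · · ·
· · · · · · · ·
· · · ♙ · ♘ · ·
♙ ♙ ♙ · ♙ ♙ ♙ ♙
♖ ♘ ♗ ♕ ♔ ♗ · ♖


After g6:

♜ ♞ ♝ ♛ ♚ ♝ ♞ ♜
♟ · ♟ ♟ ♟ ♟ · ♟
· ♟ · · · · ♟ ·
· · · · · · · ·
· · · · · · · ·
· · · ♙ · ♘ · ·
♙ ♙ ♙ · ♙ ♙ ♙ ♙
♖ ♘ ♗ ♕ ♔ ♗ · ♖



  a b c d e f g h
  ─────────────────
8│♜ ♞ ♝ ♛ ♚ ♝ ♞ ♜│8
7│♟ · ♟ ♟ ♟ ♟ · ♟│7
6│· ♟ · · · · ♟ ·│6
5│· · · · · · · ·│5
4│· · · · · · · ·│4
3│· · · ♙ · ♘ · ·│3
2│♙ ♙ ♙ · ♙ ♙ ♙ ♙│2
1│♖ ♘ ♗ ♕ ♔ ♗ · ♖│1
  ─────────────────
  a b c d e f g h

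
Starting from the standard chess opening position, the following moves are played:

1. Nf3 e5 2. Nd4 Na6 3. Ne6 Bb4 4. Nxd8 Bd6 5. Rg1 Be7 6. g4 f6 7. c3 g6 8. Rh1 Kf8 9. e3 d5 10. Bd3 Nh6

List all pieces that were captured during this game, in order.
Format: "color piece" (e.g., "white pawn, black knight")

Tracking captures:
  Nxd8: captured black queen

black queen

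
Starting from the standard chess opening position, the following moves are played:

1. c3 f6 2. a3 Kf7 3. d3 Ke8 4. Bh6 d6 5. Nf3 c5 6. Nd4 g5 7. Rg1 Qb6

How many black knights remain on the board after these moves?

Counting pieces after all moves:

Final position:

  a b c d e f g h
  ─────────────────
8│♜ ♞ ♝ · ♚ ♝ ♞ ♜│8
7│♟ ♟ · · ♟ · · ♟│7
6│· ♛ · ♟ · ♟ · ♗│6
5│· · ♟ · · · ♟ ·│5
4│· · · ♘ · · · ·│4
3│♙ · ♙ ♙ · · · ·│3
2│· ♙ · · ♙ ♙ ♙ ♙│2
1│♖ ♘ · ♕ ♔ ♗ ♖ ·│1
  ─────────────────
  a b c d e f g h


2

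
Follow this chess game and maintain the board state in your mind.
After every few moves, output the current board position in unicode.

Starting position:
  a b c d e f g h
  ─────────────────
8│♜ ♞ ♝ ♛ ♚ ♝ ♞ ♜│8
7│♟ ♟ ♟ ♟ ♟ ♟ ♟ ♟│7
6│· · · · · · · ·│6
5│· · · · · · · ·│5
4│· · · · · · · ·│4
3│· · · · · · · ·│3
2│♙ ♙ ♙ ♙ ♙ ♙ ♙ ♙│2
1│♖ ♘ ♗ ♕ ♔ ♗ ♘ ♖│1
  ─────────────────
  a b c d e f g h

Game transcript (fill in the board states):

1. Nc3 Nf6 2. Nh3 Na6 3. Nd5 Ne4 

  a b c d e f g h
  ─────────────────
8│♜ · ♝ ♛ ♚ ♝ · ♜│8
7│♟ ♟ ♟ ♟ ♟ ♟ ♟ ♟│7
6│♞ · · · · · · ·│6
5│· · · ♘ · · · ·│5
4│· · · · ♞ · · ·│4
3│· · · · · · · ♘│3
2│♙ ♙ ♙ ♙ ♙ ♙ ♙ ♙│2
1│♖ · ♗ ♕ ♔ ♗ · ♖│1
  ─────────────────
  a b c d e f g h

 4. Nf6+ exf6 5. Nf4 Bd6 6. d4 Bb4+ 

  a b c d e f g h
  ─────────────────
8│♜ · ♝ ♛ ♚ · · ♜│8
7│♟ ♟ ♟ ♟ · ♟ ♟ ♟│7
6│♞ · · · · ♟ · ·│6
5│· · · · · · · ·│5
4│· ♝ · ♙ ♞ ♘ · ·│4
3│· · · · · · · ·│3
2│♙ ♙ ♙ · ♙ ♙ ♙ ♙│2
1│♖ · ♗ ♕ ♔ ♗ · ♖│1
  ─────────────────
  a b c d e f g h

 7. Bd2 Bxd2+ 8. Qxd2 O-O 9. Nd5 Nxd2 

  a b c d e f g h
  ─────────────────
8│♜ · ♝ ♛ · ♜ ♚ ·│8
7│♟ ♟ ♟ ♟ · ♟ ♟ ♟│7
6│♞ · · · · ♟ · ·│6
5│· · · ♘ · · · ·│5
4│· · · ♙ · · · ·│4
3│· · · · · · · ·│3
2│♙ ♙ ♙ ♞ ♙ ♙ ♙ ♙│2
1│♖ · · · ♔ ♗ · ♖│1
  ─────────────────
  a b c d e f g h

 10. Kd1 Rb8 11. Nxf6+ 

  a b c d e f g h
  ─────────────────
8│· ♜ ♝ ♛ · ♜ ♚ ·│8
7│♟ ♟ ♟ ♟ · ♟ ♟ ♟│7
6│♞ · · · · ♘ · ·│6
5│· · · · · · · ·│5
4│· · · ♙ · · · ·│4
3│· · · · · · · ·│3
2│♙ ♙ ♙ ♞ ♙ ♙ ♙ ♙│2
1│♖ · · ♔ · ♗ · ♖│1
  ─────────────────
  a b c d e f g h


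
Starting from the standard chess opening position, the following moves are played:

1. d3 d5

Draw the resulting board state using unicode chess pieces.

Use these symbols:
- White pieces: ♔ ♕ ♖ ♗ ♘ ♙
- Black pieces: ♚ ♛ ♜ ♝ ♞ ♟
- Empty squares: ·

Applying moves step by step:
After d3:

♜ ♞ ♝ ♛ ♚ ♝ ♞ ♜
♟ ♟ ♟ ♟ ♟ ♟ ♟ ♟
· · · · · · · ·
· · · · · · · ·
· · · · · · · ·
· · · ♙ · · · ·
♙ ♙ ♙ · ♙ ♙ ♙ ♙
♖ ♘ ♗ ♕ ♔ ♗ ♘ ♖


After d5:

♜ ♞ ♝ ♛ ♚ ♝ ♞ ♜
♟ ♟ ♟ · ♟ ♟ ♟ ♟
· · · · · · · ·
· · · ♟ · · · ·
· · · · · · · ·
· · · ♙ · · · ·
♙ ♙ ♙ · ♙ ♙ ♙ ♙
♖ ♘ ♗ ♕ ♔ ♗ ♘ ♖



  a b c d e f g h
  ─────────────────
8│♜ ♞ ♝ ♛ ♚ ♝ ♞ ♜│8
7│♟ ♟ ♟ · ♟ ♟ ♟ ♟│7
6│· · · · · · · ·│6
5│· · · ♟ · · · ·│5
4│· · · · · · · ·│4
3│· · · ♙ · · · ·│3
2│♙ ♙ ♙ · ♙ ♙ ♙ ♙│2
1│♖ ♘ ♗ ♕ ♔ ♗ ♘ ♖│1
  ─────────────────
  a b c d e f g h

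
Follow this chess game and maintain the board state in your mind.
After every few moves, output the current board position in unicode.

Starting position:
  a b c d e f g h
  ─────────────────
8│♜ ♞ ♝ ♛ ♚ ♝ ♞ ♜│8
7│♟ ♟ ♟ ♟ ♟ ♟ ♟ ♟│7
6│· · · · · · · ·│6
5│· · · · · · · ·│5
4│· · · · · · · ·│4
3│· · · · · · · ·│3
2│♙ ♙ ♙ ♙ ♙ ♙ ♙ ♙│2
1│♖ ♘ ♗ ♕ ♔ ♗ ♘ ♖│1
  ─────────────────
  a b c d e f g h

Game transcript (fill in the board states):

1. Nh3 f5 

  a b c d e f g h
  ─────────────────
8│♜ ♞ ♝ ♛ ♚ ♝ ♞ ♜│8
7│♟ ♟ ♟ ♟ ♟ · ♟ ♟│7
6│· · · · · · · ·│6
5│· · · · · ♟ · ·│5
4│· · · · · · · ·│4
3│· · · · · · · ♘│3
2│♙ ♙ ♙ ♙ ♙ ♙ ♙ ♙│2
1│♖ ♘ ♗ ♕ ♔ ♗ · ♖│1
  ─────────────────
  a b c d e f g h

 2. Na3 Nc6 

  a b c d e f g h
  ─────────────────
8│♜ · ♝ ♛ ♚ ♝ ♞ ♜│8
7│♟ ♟ ♟ ♟ ♟ · ♟ ♟│7
6│· · ♞ · · · · ·│6
5│· · · · · ♟ · ·│5
4│· · · · · · · ·│4
3│♘ · · · · · · ♘│3
2│♙ ♙ ♙ ♙ ♙ ♙ ♙ ♙│2
1│♖ · ♗ ♕ ♔ ♗ · ♖│1
  ─────────────────
  a b c d e f g h

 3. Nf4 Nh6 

  a b c d e f g h
  ─────────────────
8│♜ · ♝ ♛ ♚ ♝ · ♜│8
7│♟ ♟ ♟ ♟ ♟ · ♟ ♟│7
6│· · ♞ · · · · ♞│6
5│· · · · · ♟ · ·│5
4│· · · · · ♘ · ·│4
3│♘ · · · · · · ·│3
2│♙ ♙ ♙ ♙ ♙ ♙ ♙ ♙│2
1│♖ · ♗ ♕ ♔ ♗ · ♖│1
  ─────────────────
  a b c d e f g h

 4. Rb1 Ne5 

  a b c d e f g h
  ─────────────────
8│♜ · ♝ ♛ ♚ ♝ · ♜│8
7│♟ ♟ ♟ ♟ ♟ · ♟ ♟│7
6│· · · · · · · ♞│6
5│· · · · ♞ ♟ · ·│5
4│· · · · · ♘ · ·│4
3│♘ · · · · · · ·│3
2│♙ ♙ ♙ ♙ ♙ ♙ ♙ ♙│2
1│· ♖ ♗ ♕ ♔ ♗ · ♖│1
  ─────────────────
  a b c d e f g h



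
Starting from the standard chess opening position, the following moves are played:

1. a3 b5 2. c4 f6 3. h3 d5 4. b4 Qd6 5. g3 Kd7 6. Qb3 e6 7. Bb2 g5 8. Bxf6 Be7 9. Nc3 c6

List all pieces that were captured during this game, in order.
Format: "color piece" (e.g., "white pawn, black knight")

Tracking captures:
  Bxf6: captured black pawn

black pawn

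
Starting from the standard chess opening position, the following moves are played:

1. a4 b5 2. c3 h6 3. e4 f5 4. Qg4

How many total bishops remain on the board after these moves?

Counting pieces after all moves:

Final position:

  a b c d e f g h
  ─────────────────
8│♜ ♞ ♝ ♛ ♚ ♝ ♞ ♜│8
7│♟ · ♟ ♟ ♟ · ♟ ·│7
6│· · · · · · · ♟│6
5│· ♟ · · · ♟ · ·│5
4│♙ · · · ♙ · ♕ ·│4
3│· · ♙ · · · · ·│3
2│· ♙ · ♙ · ♙ ♙ ♙│2
1│♖ ♘ ♗ · ♔ ♗ ♘ ♖│1
  ─────────────────
  a b c d e f g h


4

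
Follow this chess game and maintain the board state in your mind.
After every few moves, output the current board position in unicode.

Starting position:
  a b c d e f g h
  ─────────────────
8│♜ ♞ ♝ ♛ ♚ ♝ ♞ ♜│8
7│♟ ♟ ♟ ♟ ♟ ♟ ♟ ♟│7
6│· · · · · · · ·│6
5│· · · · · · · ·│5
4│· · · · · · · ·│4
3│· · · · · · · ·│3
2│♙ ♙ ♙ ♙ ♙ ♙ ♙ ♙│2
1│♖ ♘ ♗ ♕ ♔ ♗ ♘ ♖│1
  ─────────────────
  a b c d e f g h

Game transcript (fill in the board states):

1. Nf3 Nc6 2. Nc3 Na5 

  a b c d e f g h
  ─────────────────
8│♜ · ♝ ♛ ♚ ♝ ♞ ♜│8
7│♟ ♟ ♟ ♟ ♟ ♟ ♟ ♟│7
6│· · · · · · · ·│6
5│♞ · · · · · · ·│5
4│· · · · · · · ·│4
3│· · ♘ · · ♘ · ·│3
2│♙ ♙ ♙ ♙ ♙ ♙ ♙ ♙│2
1│♖ · ♗ ♕ ♔ ♗ · ♖│1
  ─────────────────
  a b c d e f g h

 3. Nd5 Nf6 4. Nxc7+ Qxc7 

  a b c d e f g h
  ─────────────────
8│♜ · ♝ · ♚ ♝ · ♜│8
7│♟ ♟ ♛ ♟ ♟ ♟ ♟ ♟│7
6│· · · · · ♞ · ·│6
5│♞ · · · · · · ·│5
4│· · · · · · · ·│4
3│· · · · · ♘ · ·│3
2│♙ ♙ ♙ ♙ ♙ ♙ ♙ ♙│2
1│♖ · ♗ ♕ ♔ ♗ · ♖│1
  ─────────────────
  a b c d e f g h

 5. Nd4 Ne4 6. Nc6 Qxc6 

  a b c d e f g h
  ─────────────────
8│♜ · ♝ · ♚ ♝ · ♜│8
7│♟ ♟ · ♟ ♟ ♟ ♟ ♟│7
6│· · ♛ · · · · ·│6
5│♞ · · · · · · ·│5
4│· · · · ♞ · · ·│4
3│· · · · · · · ·│3
2│♙ ♙ ♙ ♙ ♙ ♙ ♙ ♙│2
1│♖ · ♗ ♕ ♔ ♗ · ♖│1
  ─────────────────
  a b c d e f g h

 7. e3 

  a b c d e f g h
  ─────────────────
8│♜ · ♝ · ♚ ♝ · ♜│8
7│♟ ♟ · ♟ ♟ ♟ ♟ ♟│7
6│· · ♛ · · · · ·│6
5│♞ · · · · · · ·│5
4│· · · · ♞ · · ·│4
3│· · · · ♙ · · ·│3
2│♙ ♙ ♙ ♙ · ♙ ♙ ♙│2
1│♖ · ♗ ♕ ♔ ♗ · ♖│1
  ─────────────────
  a b c d e f g h


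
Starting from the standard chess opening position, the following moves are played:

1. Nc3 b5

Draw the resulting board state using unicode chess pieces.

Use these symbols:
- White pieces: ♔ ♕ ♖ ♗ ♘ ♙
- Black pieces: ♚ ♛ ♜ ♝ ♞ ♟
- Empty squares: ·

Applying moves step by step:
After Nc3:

♜ ♞ ♝ ♛ ♚ ♝ ♞ ♜
♟ ♟ ♟ ♟ ♟ ♟ ♟ ♟
· · · · · · · ·
· · · · · · · ·
· · · · · · · ·
· · ♘ · · · · ·
♙ ♙ ♙ ♙ ♙ ♙ ♙ ♙
♖ · ♗ ♕ ♔ ♗ ♘ ♖


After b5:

♜ ♞ ♝ ♛ ♚ ♝ ♞ ♜
♟ · ♟ ♟ ♟ ♟ ♟ ♟
· · · · · · · ·
· ♟ · · · · · ·
· · · · · · · ·
· · ♘ · · · · ·
♙ ♙ ♙ ♙ ♙ ♙ ♙ ♙
♖ · ♗ ♕ ♔ ♗ ♘ ♖



  a b c d e f g h
  ─────────────────
8│♜ ♞ ♝ ♛ ♚ ♝ ♞ ♜│8
7│♟ · ♟ ♟ ♟ ♟ ♟ ♟│7
6│· · · · · · · ·│6
5│· ♟ · · · · · ·│5
4│· · · · · · · ·│4
3│· · ♘ · · · · ·│3
2│♙ ♙ ♙ ♙ ♙ ♙ ♙ ♙│2
1│♖ · ♗ ♕ ♔ ♗ ♘ ♖│1
  ─────────────────
  a b c d e f g h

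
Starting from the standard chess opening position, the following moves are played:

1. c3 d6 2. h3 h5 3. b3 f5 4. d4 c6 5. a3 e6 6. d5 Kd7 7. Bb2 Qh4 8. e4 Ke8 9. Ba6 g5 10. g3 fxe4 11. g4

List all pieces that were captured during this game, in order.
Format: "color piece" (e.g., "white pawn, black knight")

Tracking captures:
  fxe4: captured white pawn

white pawn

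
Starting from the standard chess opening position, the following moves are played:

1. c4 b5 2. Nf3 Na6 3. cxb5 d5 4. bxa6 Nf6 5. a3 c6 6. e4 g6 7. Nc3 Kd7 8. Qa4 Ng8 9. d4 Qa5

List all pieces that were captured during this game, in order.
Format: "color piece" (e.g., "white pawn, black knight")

Tracking captures:
  cxb5: captured black pawn
  bxa6: captured black knight

black pawn, black knight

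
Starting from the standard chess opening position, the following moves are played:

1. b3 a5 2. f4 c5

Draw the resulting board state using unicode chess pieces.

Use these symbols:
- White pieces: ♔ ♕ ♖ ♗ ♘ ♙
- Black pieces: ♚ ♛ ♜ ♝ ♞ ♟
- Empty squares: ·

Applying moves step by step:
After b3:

♜ ♞ ♝ ♛ ♚ ♝ ♞ ♜
♟ ♟ ♟ ♟ ♟ ♟ ♟ ♟
· · · · · · · ·
· · · · · · · ·
· · · · · · · ·
· ♙ · · · · · ·
♙ · ♙ ♙ ♙ ♙ ♙ ♙
♖ ♘ ♗ ♕ ♔ ♗ ♘ ♖


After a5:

♜ ♞ ♝ ♛ ♚ ♝ ♞ ♜
· ♟ ♟ ♟ ♟ ♟ ♟ ♟
· · · · · · · ·
♟ · · · · · · ·
· · · · · · · ·
· ♙ · · · · · ·
♙ · ♙ ♙ ♙ ♙ ♙ ♙
♖ ♘ ♗ ♕ ♔ ♗ ♘ ♖


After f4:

♜ ♞ ♝ ♛ ♚ ♝ ♞ ♜
· ♟ ♟ ♟ ♟ ♟ ♟ ♟
· · · · · · · ·
♟ · · · · · · ·
· · · · · ♙ · ·
· ♙ · · · · · ·
♙ · ♙ ♙ ♙ · ♙ ♙
♖ ♘ ♗ ♕ ♔ ♗ ♘ ♖


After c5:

♜ ♞ ♝ ♛ ♚ ♝ ♞ ♜
· ♟ · ♟ ♟ ♟ ♟ ♟
· · · · · · · ·
♟ · ♟ · · · · ·
· · · · · ♙ · ·
· ♙ · · · · · ·
♙ · ♙ ♙ ♙ · ♙ ♙
♖ ♘ ♗ ♕ ♔ ♗ ♘ ♖



  a b c d e f g h
  ─────────────────
8│♜ ♞ ♝ ♛ ♚ ♝ ♞ ♜│8
7│· ♟ · ♟ ♟ ♟ ♟ ♟│7
6│· · · · · · · ·│6
5│♟ · ♟ · · · · ·│5
4│· · · · · ♙ · ·│4
3│· ♙ · · · · · ·│3
2│♙ · ♙ ♙ ♙ · ♙ ♙│2
1│♖ ♘ ♗ ♕ ♔ ♗ ♘ ♖│1
  ─────────────────
  a b c d e f g h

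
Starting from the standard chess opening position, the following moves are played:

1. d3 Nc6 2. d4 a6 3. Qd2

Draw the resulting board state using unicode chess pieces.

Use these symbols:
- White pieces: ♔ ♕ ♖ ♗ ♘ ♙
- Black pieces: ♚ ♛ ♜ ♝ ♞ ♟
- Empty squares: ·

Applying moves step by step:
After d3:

♜ ♞ ♝ ♛ ♚ ♝ ♞ ♜
♟ ♟ ♟ ♟ ♟ ♟ ♟ ♟
· · · · · · · ·
· · · · · · · ·
· · · · · · · ·
· · · ♙ · · · ·
♙ ♙ ♙ · ♙ ♙ ♙ ♙
♖ ♘ ♗ ♕ ♔ ♗ ♘ ♖


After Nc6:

♜ · ♝ ♛ ♚ ♝ ♞ ♜
♟ ♟ ♟ ♟ ♟ ♟ ♟ ♟
· · ♞ · · · · ·
· · · · · · · ·
· · · · · · · ·
· · · ♙ · · · ·
♙ ♙ ♙ · ♙ ♙ ♙ ♙
♖ ♘ ♗ ♕ ♔ ♗ ♘ ♖


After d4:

♜ · ♝ ♛ ♚ ♝ ♞ ♜
♟ ♟ ♟ ♟ ♟ ♟ ♟ ♟
· · ♞ · · · · ·
· · · · · · · ·
· · · ♙ · · · ·
· · · · · · · ·
♙ ♙ ♙ · ♙ ♙ ♙ ♙
♖ ♘ ♗ ♕ ♔ ♗ ♘ ♖


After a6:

♜ · ♝ ♛ ♚ ♝ ♞ ♜
· ♟ ♟ ♟ ♟ ♟ ♟ ♟
♟ · ♞ · · · · ·
· · · · · · · ·
· · · ♙ · · · ·
· · · · · · · ·
♙ ♙ ♙ · ♙ ♙ ♙ ♙
♖ ♘ ♗ ♕ ♔ ♗ ♘ ♖


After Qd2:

♜ · ♝ ♛ ♚ ♝ ♞ ♜
· ♟ ♟ ♟ ♟ ♟ ♟ ♟
♟ · ♞ · · · · ·
· · · · · · · ·
· · · ♙ · · · ·
· · · · · · · ·
♙ ♙ ♙ ♕ ♙ ♙ ♙ ♙
♖ ♘ ♗ · ♔ ♗ ♘ ♖



  a b c d e f g h
  ─────────────────
8│♜ · ♝ ♛ ♚ ♝ ♞ ♜│8
7│· ♟ ♟ ♟ ♟ ♟ ♟ ♟│7
6│♟ · ♞ · · · · ·│6
5│· · · · · · · ·│5
4│· · · ♙ · · · ·│4
3│· · · · · · · ·│3
2│♙ ♙ ♙ ♕ ♙ ♙ ♙ ♙│2
1│♖ ♘ ♗ · ♔ ♗ ♘ ♖│1
  ─────────────────
  a b c d e f g h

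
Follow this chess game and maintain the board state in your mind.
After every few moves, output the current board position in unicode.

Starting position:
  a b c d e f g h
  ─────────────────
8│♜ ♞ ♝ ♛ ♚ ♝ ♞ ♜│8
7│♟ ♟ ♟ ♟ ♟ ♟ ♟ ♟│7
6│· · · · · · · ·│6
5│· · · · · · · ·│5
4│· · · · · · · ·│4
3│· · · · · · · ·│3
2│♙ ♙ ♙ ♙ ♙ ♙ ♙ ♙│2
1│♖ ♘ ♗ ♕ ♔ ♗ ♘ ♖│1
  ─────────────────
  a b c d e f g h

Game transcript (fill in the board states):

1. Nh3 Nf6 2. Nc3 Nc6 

  a b c d e f g h
  ─────────────────
8│♜ · ♝ ♛ ♚ ♝ · ♜│8
7│♟ ♟ ♟ ♟ ♟ ♟ ♟ ♟│7
6│· · ♞ · · ♞ · ·│6
5│· · · · · · · ·│5
4│· · · · · · · ·│4
3│· · ♘ · · · · ♘│3
2│♙ ♙ ♙ ♙ ♙ ♙ ♙ ♙│2
1│♖ · ♗ ♕ ♔ ♗ · ♖│1
  ─────────────────
  a b c d e f g h

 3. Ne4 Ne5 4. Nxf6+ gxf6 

  a b c d e f g h
  ─────────────────
8│♜ · ♝ ♛ ♚ ♝ · ♜│8
7│♟ ♟ ♟ ♟ ♟ ♟ · ♟│7
6│· · · · · ♟ · ·│6
5│· · · · ♞ · · ·│5
4│· · · · · · · ·│4
3│· · · · · · · ♘│3
2│♙ ♙ ♙ ♙ ♙ ♙ ♙ ♙│2
1│♖ · ♗ ♕ ♔ ♗ · ♖│1
  ─────────────────
  a b c d e f g h

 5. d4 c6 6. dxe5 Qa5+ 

  a b c d e f g h
  ─────────────────
8│♜ · ♝ · ♚ ♝ · ♜│8
7│♟ ♟ · ♟ ♟ ♟ · ♟│7
6│· · ♟ · · ♟ · ·│6
5│♛ · · · ♙ · · ·│5
4│· · · · · · · ·│4
3│· · · · · · · ♘│3
2│♙ ♙ ♙ · ♙ ♙ ♙ ♙│2
1│♖ · ♗ ♕ ♔ ♗ · ♖│1
  ─────────────────
  a b c d e f g h

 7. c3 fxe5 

  a b c d e f g h
  ─────────────────
8│♜ · ♝ · ♚ ♝ · ♜│8
7│♟ ♟ · ♟ ♟ ♟ · ♟│7
6│· · ♟ · · · · ·│6
5│♛ · · · ♟ · · ·│5
4│· · · · · · · ·│4
3│· · ♙ · · · · ♘│3
2│♙ ♙ · · ♙ ♙ ♙ ♙│2
1│♖ · ♗ ♕ ♔ ♗ · ♖│1
  ─────────────────
  a b c d e f g h


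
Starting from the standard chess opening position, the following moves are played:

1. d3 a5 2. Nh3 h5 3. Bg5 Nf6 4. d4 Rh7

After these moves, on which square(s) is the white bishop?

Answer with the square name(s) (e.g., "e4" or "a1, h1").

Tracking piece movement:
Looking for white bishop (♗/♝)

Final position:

  a b c d e f g h
  ─────────────────
8│♜ ♞ ♝ ♛ ♚ ♝ · ·│8
7│· ♟ ♟ ♟ ♟ ♟ ♟ ♜│7
6│· · · · · ♞ · ·│6
5│♟ · · · · · ♗ ♟│5
4│· · · ♙ · · · ·│4
3│· · · · · · · ♘│3
2│♙ ♙ ♙ · ♙ ♙ ♙ ♙│2
1│♖ ♘ · ♕ ♔ ♗ · ♖│1
  ─────────────────
  a b c d e f g h


f1, g5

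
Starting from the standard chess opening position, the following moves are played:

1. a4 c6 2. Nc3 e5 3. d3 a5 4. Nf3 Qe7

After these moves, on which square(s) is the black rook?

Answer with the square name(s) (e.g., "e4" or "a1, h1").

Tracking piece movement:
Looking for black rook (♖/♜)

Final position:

  a b c d e f g h
  ─────────────────
8│♜ ♞ ♝ · ♚ ♝ ♞ ♜│8
7│· ♟ · ♟ ♛ ♟ ♟ ♟│7
6│· · ♟ · · · · ·│6
5│♟ · · · ♟ · · ·│5
4│♙ · · · · · · ·│4
3│· · ♘ ♙ · ♘ · ·│3
2│· ♙ ♙ · ♙ ♙ ♙ ♙│2
1│♖ · ♗ ♕ ♔ ♗ · ♖│1
  ─────────────────
  a b c d e f g h


a8, h8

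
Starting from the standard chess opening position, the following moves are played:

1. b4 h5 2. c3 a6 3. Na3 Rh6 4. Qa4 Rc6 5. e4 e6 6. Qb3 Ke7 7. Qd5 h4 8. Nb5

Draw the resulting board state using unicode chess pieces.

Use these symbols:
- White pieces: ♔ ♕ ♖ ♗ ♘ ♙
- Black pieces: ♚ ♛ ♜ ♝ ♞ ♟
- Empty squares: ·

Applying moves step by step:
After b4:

♜ ♞ ♝ ♛ ♚ ♝ ♞ ♜
♟ ♟ ♟ ♟ ♟ ♟ ♟ ♟
· · · · · · · ·
· · · · · · · ·
· ♙ · · · · · ·
· · · · · · · ·
♙ · ♙ ♙ ♙ ♙ ♙ ♙
♖ ♘ ♗ ♕ ♔ ♗ ♘ ♖


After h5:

♜ ♞ ♝ ♛ ♚ ♝ ♞ ♜
♟ ♟ ♟ ♟ ♟ ♟ ♟ ·
· · · · · · · ·
· · · · · · · ♟
· ♙ · · · · · ·
· · · · · · · ·
♙ · ♙ ♙ ♙ ♙ ♙ ♙
♖ ♘ ♗ ♕ ♔ ♗ ♘ ♖


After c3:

♜ ♞ ♝ ♛ ♚ ♝ ♞ ♜
♟ ♟ ♟ ♟ ♟ ♟ ♟ ·
· · · · · · · ·
· · · · · · · ♟
· ♙ · · · · · ·
· · ♙ · · · · ·
♙ · · ♙ ♙ ♙ ♙ ♙
♖ ♘ ♗ ♕ ♔ ♗ ♘ ♖


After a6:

♜ ♞ ♝ ♛ ♚ ♝ ♞ ♜
· ♟ ♟ ♟ ♟ ♟ ♟ ·
♟ · · · · · · ·
· · · · · · · ♟
· ♙ · · · · · ·
· · ♙ · · · · ·
♙ · · ♙ ♙ ♙ ♙ ♙
♖ ♘ ♗ ♕ ♔ ♗ ♘ ♖


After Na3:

♜ ♞ ♝ ♛ ♚ ♝ ♞ ♜
· ♟ ♟ ♟ ♟ ♟ ♟ ·
♟ · · · · · · ·
· · · · · · · ♟
· ♙ · · · · · ·
♘ · ♙ · · · · ·
♙ · · ♙ ♙ ♙ ♙ ♙
♖ · ♗ ♕ ♔ ♗ ♘ ♖


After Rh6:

♜ ♞ ♝ ♛ ♚ ♝ ♞ ·
· ♟ ♟ ♟ ♟ ♟ ♟ ·
♟ · · · · · · ♜
· · · · · · · ♟
· ♙ · · · · · ·
♘ · ♙ · · · · ·
♙ · · ♙ ♙ ♙ ♙ ♙
♖ · ♗ ♕ ♔ ♗ ♘ ♖


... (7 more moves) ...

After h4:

♜ ♞ ♝ ♛ · ♝ ♞ ·
· ♟ ♟ ♟ ♚ ♟ ♟ ·
♟ · ♜ · ♟ · · ·
· · · ♕ · · · ·
· ♙ · · ♙ · · ♟
♘ · ♙ · · · · ·
♙ · · ♙ · ♙ ♙ ♙
♖ · ♗ · ♔ ♗ ♘ ♖


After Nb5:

♜ ♞ ♝ ♛ · ♝ ♞ ·
· ♟ ♟ ♟ ♚ ♟ ♟ ·
♟ · ♜ · ♟ · · ·
· ♘ · ♕ · · · ·
· ♙ · · ♙ · · ♟
· · ♙ · · · · ·
♙ · · ♙ · ♙ ♙ ♙
♖ · ♗ · ♔ ♗ ♘ ♖



  a b c d e f g h
  ─────────────────
8│♜ ♞ ♝ ♛ · ♝ ♞ ·│8
7│· ♟ ♟ ♟ ♚ ♟ ♟ ·│7
6│♟ · ♜ · ♟ · · ·│6
5│· ♘ · ♕ · · · ·│5
4│· ♙ · · ♙ · · ♟│4
3│· · ♙ · · · · ·│3
2│♙ · · ♙ · ♙ ♙ ♙│2
1│♖ · ♗ · ♔ ♗ ♘ ♖│1
  ─────────────────
  a b c d e f g h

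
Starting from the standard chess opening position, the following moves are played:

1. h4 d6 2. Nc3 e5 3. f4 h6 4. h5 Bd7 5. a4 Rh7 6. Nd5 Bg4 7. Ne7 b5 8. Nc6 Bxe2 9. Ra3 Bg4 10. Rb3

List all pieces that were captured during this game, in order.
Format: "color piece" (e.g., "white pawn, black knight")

Tracking captures:
  Bxe2: captured white pawn

white pawn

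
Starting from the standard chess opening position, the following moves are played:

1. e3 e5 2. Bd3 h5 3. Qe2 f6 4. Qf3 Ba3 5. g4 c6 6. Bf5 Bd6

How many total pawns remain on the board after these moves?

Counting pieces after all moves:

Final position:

  a b c d e f g h
  ─────────────────
8│♜ ♞ ♝ ♛ ♚ · ♞ ♜│8
7│♟ ♟ · ♟ · · ♟ ·│7
6│· · ♟ ♝ · ♟ · ·│6
5│· · · · ♟ ♗ · ♟│5
4│· · · · · · ♙ ·│4
3│· · · · ♙ ♕ · ·│3
2│♙ ♙ ♙ ♙ · ♙ · ♙│2
1│♖ ♘ ♗ · ♔ · ♘ ♖│1
  ─────────────────
  a b c d e f g h


16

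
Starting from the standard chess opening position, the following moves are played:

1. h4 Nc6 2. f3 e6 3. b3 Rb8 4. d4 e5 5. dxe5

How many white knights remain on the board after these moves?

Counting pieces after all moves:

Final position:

  a b c d e f g h
  ─────────────────
8│· ♜ ♝ ♛ ♚ ♝ ♞ ♜│8
7│♟ ♟ ♟ ♟ · ♟ ♟ ♟│7
6│· · ♞ · · · · ·│6
5│· · · · ♙ · · ·│5
4│· · · · · · · ♙│4
3│· ♙ · · · ♙ · ·│3
2│♙ · ♙ · ♙ · ♙ ·│2
1│♖ ♘ ♗ ♕ ♔ ♗ ♘ ♖│1
  ─────────────────
  a b c d e f g h


2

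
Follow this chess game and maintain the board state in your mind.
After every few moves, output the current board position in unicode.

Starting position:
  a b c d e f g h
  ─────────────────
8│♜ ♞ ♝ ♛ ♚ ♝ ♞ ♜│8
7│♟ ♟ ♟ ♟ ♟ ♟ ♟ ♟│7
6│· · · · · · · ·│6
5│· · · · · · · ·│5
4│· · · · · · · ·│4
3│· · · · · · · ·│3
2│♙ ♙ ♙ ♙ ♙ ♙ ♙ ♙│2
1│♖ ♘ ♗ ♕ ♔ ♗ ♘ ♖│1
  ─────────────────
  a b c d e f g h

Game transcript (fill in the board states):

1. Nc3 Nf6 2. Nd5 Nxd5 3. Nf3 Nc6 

  a b c d e f g h
  ─────────────────
8│♜ · ♝ ♛ ♚ ♝ · ♜│8
7│♟ ♟ ♟ ♟ ♟ ♟ ♟ ♟│7
6│· · ♞ · · · · ·│6
5│· · · ♞ · · · ·│5
4│· · · · · · · ·│4
3│· · · · · ♘ · ·│3
2│♙ ♙ ♙ ♙ ♙ ♙ ♙ ♙│2
1│♖ · ♗ ♕ ♔ ♗ · ♖│1
  ─────────────────
  a b c d e f g h

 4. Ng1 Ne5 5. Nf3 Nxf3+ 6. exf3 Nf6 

  a b c d e f g h
  ─────────────────
8│♜ · ♝ ♛ ♚ ♝ · ♜│8
7│♟ ♟ ♟ ♟ ♟ ♟ ♟ ♟│7
6│· · · · · ♞ · ·│6
5│· · · · · · · ·│5
4│· · · · · · · ·│4
3│· · · · · ♙ · ·│3
2│♙ ♙ ♙ ♙ · ♙ ♙ ♙│2
1│♖ · ♗ ♕ ♔ ♗ · ♖│1
  ─────────────────
  a b c d e f g h

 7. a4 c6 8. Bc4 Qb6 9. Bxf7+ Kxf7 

  a b c d e f g h
  ─────────────────
8│♜ · ♝ · · ♝ · ♜│8
7│♟ ♟ · ♟ ♟ ♚ ♟ ♟│7
6│· ♛ ♟ · · ♞ · ·│6
5│· · · · · · · ·│5
4│♙ · · · · · · ·│4
3│· · · · · ♙ · ·│3
2│· ♙ ♙ ♙ · ♙ ♙ ♙│2
1│♖ · ♗ ♕ ♔ · · ♖│1
  ─────────────────
  a b c d e f g h

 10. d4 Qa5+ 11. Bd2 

  a b c d e f g h
  ─────────────────
8│♜ · ♝ · · ♝ · ♜│8
7│♟ ♟ · ♟ ♟ ♚ ♟ ♟│7
6│· · ♟ · · ♞ · ·│6
5│♛ · · · · · · ·│5
4│♙ · · ♙ · · · ·│4
3│· · · · · ♙ · ·│3
2│· ♙ ♙ ♗ · ♙ ♙ ♙│2
1│♖ · · ♕ ♔ · · ♖│1
  ─────────────────
  a b c d e f g h
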